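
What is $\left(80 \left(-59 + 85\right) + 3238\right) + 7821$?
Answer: $13139$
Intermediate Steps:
$\left(80 \left(-59 + 85\right) + 3238\right) + 7821 = \left(80 \cdot 26 + 3238\right) + 7821 = \left(2080 + 3238\right) + 7821 = 5318 + 7821 = 13139$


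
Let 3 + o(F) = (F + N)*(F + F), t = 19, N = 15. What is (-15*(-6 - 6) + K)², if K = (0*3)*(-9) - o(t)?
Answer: 1229881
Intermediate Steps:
o(F) = -3 + 2*F*(15 + F) (o(F) = -3 + (F + 15)*(F + F) = -3 + (15 + F)*(2*F) = -3 + 2*F*(15 + F))
K = -1289 (K = (0*3)*(-9) - (-3 + 2*19² + 30*19) = 0*(-9) - (-3 + 2*361 + 570) = 0 - (-3 + 722 + 570) = 0 - 1*1289 = 0 - 1289 = -1289)
(-15*(-6 - 6) + K)² = (-15*(-6 - 6) - 1289)² = (-15*(-12) - 1289)² = (180 - 1289)² = (-1109)² = 1229881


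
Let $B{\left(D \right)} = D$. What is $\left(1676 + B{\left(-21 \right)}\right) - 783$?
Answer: $872$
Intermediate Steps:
$\left(1676 + B{\left(-21 \right)}\right) - 783 = \left(1676 - 21\right) - 783 = 1655 + \left(-1186 + 403\right) = 1655 - 783 = 872$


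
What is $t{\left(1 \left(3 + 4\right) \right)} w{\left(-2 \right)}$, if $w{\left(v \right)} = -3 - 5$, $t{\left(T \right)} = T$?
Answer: $-56$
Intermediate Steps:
$w{\left(v \right)} = -8$ ($w{\left(v \right)} = -3 - 5 = -8$)
$t{\left(1 \left(3 + 4\right) \right)} w{\left(-2 \right)} = 1 \left(3 + 4\right) \left(-8\right) = 1 \cdot 7 \left(-8\right) = 7 \left(-8\right) = -56$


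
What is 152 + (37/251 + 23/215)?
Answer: 8216408/53965 ≈ 152.25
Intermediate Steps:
152 + (37/251 + 23/215) = 152 + 13728/53965 = 8216408/53965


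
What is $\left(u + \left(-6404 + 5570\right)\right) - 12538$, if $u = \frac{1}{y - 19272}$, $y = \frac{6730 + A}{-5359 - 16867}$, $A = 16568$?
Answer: $- \frac{2864033491333}{214181385} \approx -13372.0$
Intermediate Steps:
$y = - \frac{11649}{11113}$ ($y = \frac{6730 + 16568}{-5359 - 16867} = \frac{23298}{-22226} = 23298 \left(- \frac{1}{22226}\right) = - \frac{11649}{11113} \approx -1.0482$)
$u = - \frac{11113}{214181385}$ ($u = \frac{1}{- \frac{11649}{11113} - 19272} = \frac{1}{- \frac{214181385}{11113}} = - \frac{11113}{214181385} \approx -5.1886 \cdot 10^{-5}$)
$\left(u + \left(-6404 + 5570\right)\right) - 12538 = \left(- \frac{11113}{214181385} + \left(-6404 + 5570\right)\right) - 12538 = \left(- \frac{11113}{214181385} - 834\right) - 12538 = - \frac{178627286203}{214181385} - 12538 = - \frac{2864033491333}{214181385}$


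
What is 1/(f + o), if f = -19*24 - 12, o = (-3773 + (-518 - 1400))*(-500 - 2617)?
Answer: 1/17738379 ≈ 5.6375e-8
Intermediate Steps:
o = 17738847 (o = (-3773 - 1918)*(-3117) = -5691*(-3117) = 17738847)
f = -468 (f = -456 - 12 = -468)
1/(f + o) = 1/(-468 + 17738847) = 1/17738379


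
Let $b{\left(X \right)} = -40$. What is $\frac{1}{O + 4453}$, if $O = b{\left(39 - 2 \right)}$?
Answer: $\frac{1}{4413} \approx 0.0002266$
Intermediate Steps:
$O = -40$
$\frac{1}{O + 4453} = \frac{1}{-40 + 4453} = \frac{1}{4413}$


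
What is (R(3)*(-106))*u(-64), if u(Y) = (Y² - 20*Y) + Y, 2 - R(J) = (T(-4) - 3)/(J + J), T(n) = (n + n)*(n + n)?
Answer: 13795264/3 ≈ 4.5984e+6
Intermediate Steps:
T(n) = 4*n² (T(n) = (2*n)*(2*n) = 4*n²)
R(J) = 2 - 61/(2*J) (R(J) = 2 - (4*(-4)² - 3)/(J + J) = 2 - (4*16 - 3)/(2*J) = 2 - (64 - 3)*1/(2*J) = 2 - 61*1/(2*J) = 2 - 61/(2*J))
u(Y) = Y² - 19*Y
(R(3)*(-106))*u(-64) = ((2 - 61/2/3)*(-106))*(-64*(-19 - 64)) = ((2 - 61/2*⅓)*(-106))*(-64*(-83)) = ((2 - 61/6)*(-106))*5312 = -49/6*(-106)*5312 = (2597/3)*5312 = 13795264/3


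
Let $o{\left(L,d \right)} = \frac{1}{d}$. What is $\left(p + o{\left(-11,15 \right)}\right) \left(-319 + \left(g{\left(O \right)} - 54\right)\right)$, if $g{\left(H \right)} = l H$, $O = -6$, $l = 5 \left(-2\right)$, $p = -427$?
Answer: $\frac{2004452}{15} \approx 1.3363 \cdot 10^{5}$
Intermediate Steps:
$l = -10$
$g{\left(H \right)} = - 10 H$
$\left(p + o{\left(-11,15 \right)}\right) \left(-319 + \left(g{\left(O \right)} - 54\right)\right) = \left(-427 + \frac{1}{15}\right) \left(-319 - -6\right) = \left(-427 + \frac{1}{15}\right) \left(-319 + \left(60 - 54\right)\right) = - \frac{6404 \left(-319 + 6\right)}{15} = \left(- \frac{6404}{15}\right) \left(-313\right) = \frac{2004452}{15}$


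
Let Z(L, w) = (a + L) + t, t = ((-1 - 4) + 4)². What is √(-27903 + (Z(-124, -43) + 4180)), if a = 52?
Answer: I*√23794 ≈ 154.25*I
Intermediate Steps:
t = 1 (t = (-5 + 4)² = (-1)² = 1)
Z(L, w) = 53 + L (Z(L, w) = (52 + L) + 1 = 53 + L)
√(-27903 + (Z(-124, -43) + 4180)) = √(-27903 + ((53 - 124) + 4180)) = √(-27903 + (-71 + 4180)) = √(-27903 + 4109) = √(-23794) = I*√23794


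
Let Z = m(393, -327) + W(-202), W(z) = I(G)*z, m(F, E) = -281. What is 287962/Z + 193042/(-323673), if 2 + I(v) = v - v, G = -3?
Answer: 10353531140/4423531 ≈ 2340.6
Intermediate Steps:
I(v) = -2 (I(v) = -2 + (v - v) = -2 + 0 = -2)
W(z) = -2*z
Z = 123 (Z = -281 - 2*(-202) = -281 + 404 = 123)
287962/Z + 193042/(-323673) = 287962/123 + 193042/(-323673) = 287962*(1/123) + 193042*(-1/323673) = 287962/123 - 193042/323673 = 10353531140/4423531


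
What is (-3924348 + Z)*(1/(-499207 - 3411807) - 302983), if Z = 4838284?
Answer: -541493715862538584/1955507 ≈ -2.7691e+11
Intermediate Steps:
(-3924348 + Z)*(1/(-499207 - 3411807) - 302983) = (-3924348 + 4838284)*(1/(-499207 - 3411807) - 302983) = 913936*(1/(-3911014) - 302983) = 913936*(-1/3911014 - 302983) = 913936*(-1184970754763/3911014) = -541493715862538584/1955507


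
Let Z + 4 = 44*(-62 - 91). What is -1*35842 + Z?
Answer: -42578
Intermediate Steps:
Z = -6736 (Z = -4 + 44*(-62 - 91) = -4 + 44*(-153) = -4 - 6732 = -6736)
-1*35842 + Z = -1*35842 - 6736 = -35842 - 6736 = -42578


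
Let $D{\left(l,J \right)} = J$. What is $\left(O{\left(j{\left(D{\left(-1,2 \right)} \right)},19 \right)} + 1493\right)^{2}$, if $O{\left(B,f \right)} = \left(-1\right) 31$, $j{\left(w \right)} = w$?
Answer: $2137444$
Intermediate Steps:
$O{\left(B,f \right)} = -31$
$\left(O{\left(j{\left(D{\left(-1,2 \right)} \right)},19 \right)} + 1493\right)^{2} = \left(-31 + 1493\right)^{2} = 1462^{2} = 2137444$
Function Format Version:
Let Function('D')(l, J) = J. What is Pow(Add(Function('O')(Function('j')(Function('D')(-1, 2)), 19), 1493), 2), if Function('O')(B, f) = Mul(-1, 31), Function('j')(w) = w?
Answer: 2137444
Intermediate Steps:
Function('O')(B, f) = -31
Pow(Add(Function('O')(Function('j')(Function('D')(-1, 2)), 19), 1493), 2) = Pow(Add(-31, 1493), 2) = Pow(1462, 2) = 2137444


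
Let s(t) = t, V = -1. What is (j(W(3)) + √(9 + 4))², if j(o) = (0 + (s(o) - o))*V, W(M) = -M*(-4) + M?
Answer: 13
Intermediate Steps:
W(M) = 5*M (W(M) = 4*M + M = 5*M)
j(o) = 0 (j(o) = (0 + (o - o))*(-1) = (0 + 0)*(-1) = 0*(-1) = 0)
(j(W(3)) + √(9 + 4))² = (0 + √(9 + 4))² = (0 + √13)² = (√13)² = 13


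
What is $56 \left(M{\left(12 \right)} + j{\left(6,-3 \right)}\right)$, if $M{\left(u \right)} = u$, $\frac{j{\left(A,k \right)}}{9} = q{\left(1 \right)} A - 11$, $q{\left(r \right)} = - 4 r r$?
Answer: $-16968$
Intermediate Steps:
$q{\left(r \right)} = - 4 r^{2}$
$j{\left(A,k \right)} = -99 - 36 A$ ($j{\left(A,k \right)} = 9 \left(- 4 \cdot 1^{2} A - 11\right) = 9 \left(\left(-4\right) 1 A - 11\right) = 9 \left(- 4 A - 11\right) = 9 \left(-11 - 4 A\right) = -99 - 36 A$)
$56 \left(M{\left(12 \right)} + j{\left(6,-3 \right)}\right) = 56 \left(12 - 315\right) = 56 \left(-303\right) = -16968$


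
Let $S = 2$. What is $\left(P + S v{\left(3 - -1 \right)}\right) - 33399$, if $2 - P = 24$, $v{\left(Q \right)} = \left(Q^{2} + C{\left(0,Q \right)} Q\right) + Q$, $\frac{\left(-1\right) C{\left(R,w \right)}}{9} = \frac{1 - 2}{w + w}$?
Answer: $-33372$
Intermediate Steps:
$C{\left(R,w \right)} = \frac{9}{2 w}$ ($C{\left(R,w \right)} = - 9 \frac{1 - 2}{w + w} = - 9 \left(- \frac{1}{2 w}\right) = \frac{9}{2 w}$)
$v{\left(Q \right)} = \frac{9}{2} + Q + Q^{2}$ ($v{\left(Q \right)} = \left(Q^{2} + \frac{9}{2 Q} Q\right) + Q = \left(Q^{2} + \frac{9}{2}\right) + Q = \left(\frac{9}{2} + Q^{2}\right) + Q = \frac{9}{2} + Q + Q^{2}$)
$P = -22$ ($P = 2 - 24 = -22$)
$\left(P + S v{\left(3 - -1 \right)}\right) - 33399 = \left(-22 + 2 \left(\frac{9}{2} + \left(3 - -1\right) + \left(3 - -1\right)^{2}\right)\right) - 33399 = \left(-22 + 2 \left(\frac{9}{2} + \left(3 + 1\right) + \left(3 + 1\right)^{2}\right)\right) - 33399 = \left(-22 + 2 \left(\frac{9}{2} + 4 + 4^{2}\right)\right) - 33399 = \left(-22 + 2 \left(\frac{9}{2} + 4 + 16\right)\right) - 33399 = \left(-22 + 2 \cdot \frac{49}{2}\right) - 33399 = \left(-22 + 49\right) - 33399 = 27 - 33399 = -33372$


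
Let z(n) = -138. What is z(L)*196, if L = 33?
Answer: -27048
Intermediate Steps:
z(L)*196 = -138*196 = -27048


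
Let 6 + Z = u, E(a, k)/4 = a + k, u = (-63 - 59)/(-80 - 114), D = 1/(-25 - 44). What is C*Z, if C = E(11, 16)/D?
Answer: 3882492/97 ≈ 40026.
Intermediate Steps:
D = -1/69 (D = 1/(-69) = -1/69 ≈ -0.014493)
u = 61/97 (u = -122/(-194) = -122*(-1/194) = 61/97 ≈ 0.62887)
E(a, k) = 4*a + 4*k (E(a, k) = 4*(a + k) = 4*a + 4*k)
C = -7452 (C = (4*11 + 4*16)/(-1/69) = (44 + 64)*(-69) = 108*(-69) = -7452)
Z = -521/97 (Z = -6 + 61/97 = -521/97 ≈ -5.3711)
C*Z = -7452*(-521/97) = 3882492/97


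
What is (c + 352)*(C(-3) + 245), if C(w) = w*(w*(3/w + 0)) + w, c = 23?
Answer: 87375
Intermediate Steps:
C(w) = 4*w (C(w) = w*(w*(3/w)) + w = w*3 + w = 3*w + w = 4*w)
(c + 352)*(C(-3) + 245) = (23 + 352)*(4*(-3) + 245) = 375*(-12 + 245) = 375*233 = 87375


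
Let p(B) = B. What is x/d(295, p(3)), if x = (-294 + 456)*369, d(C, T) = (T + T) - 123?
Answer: -6642/13 ≈ -510.92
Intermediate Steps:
d(C, T) = -123 + 2*T (d(C, T) = 2*T - 123 = -123 + 2*T)
x = 59778 (x = 162*369 = 59778)
x/d(295, p(3)) = 59778/(-123 + 2*3) = 59778/(-123 + 6) = 59778/(-117) = 59778*(-1/117) = -6642/13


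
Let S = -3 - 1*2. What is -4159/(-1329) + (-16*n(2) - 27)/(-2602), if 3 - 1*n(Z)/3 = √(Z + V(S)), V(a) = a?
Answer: 11048977/3458058 - 24*I*√3/1301 ≈ 3.1951 - 0.031952*I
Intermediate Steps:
S = -5 (S = -3 - 2 = -5)
n(Z) = 9 - 3*√(-5 + Z) (n(Z) = 9 - 3*√(Z - 5) = 9 - 3*√(-5 + Z))
-4159/(-1329) + (-16*n(2) - 27)/(-2602) = -4159/(-1329) + (-16*(9 - 3*√(-5 + 2)) - 27)/(-2602) = -4159*(-1/1329) + (-16*(9 - 3*I*√3) - 27)*(-1/2602) = 4159/1329 + (-16*(9 - 3*I*√3) - 27)*(-1/2602) = 4159/1329 + ((-144 + 48*I*√3) - 27)*(-1/2602) = 4159/1329 + (-171 + 48*I*√3)*(-1/2602) = 4159/1329 + (171/2602 - 24*I*√3/1301) = 11048977/3458058 - 24*I*√3/1301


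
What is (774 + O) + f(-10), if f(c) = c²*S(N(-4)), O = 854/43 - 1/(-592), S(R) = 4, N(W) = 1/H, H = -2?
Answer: 30390955/25456 ≈ 1193.9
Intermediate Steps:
N(W) = -½ (N(W) = 1/(-2) = -½)
O = 505611/25456 (O = 854*(1/43) - 1*(-1/592) = 854/43 + 1/592 = 505611/25456 ≈ 19.862)
f(c) = 4*c² (f(c) = c²*4 = 4*c²)
(774 + O) + f(-10) = (774 + 505611/25456) + 4*(-10)² = 20208555/25456 + 4*100 = 20208555/25456 + 400 = 30390955/25456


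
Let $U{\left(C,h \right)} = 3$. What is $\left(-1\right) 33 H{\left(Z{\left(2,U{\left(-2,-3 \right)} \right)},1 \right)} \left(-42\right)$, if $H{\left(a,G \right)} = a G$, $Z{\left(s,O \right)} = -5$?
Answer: $-6930$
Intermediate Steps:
$H{\left(a,G \right)} = G a$
$\left(-1\right) 33 H{\left(Z{\left(2,U{\left(-2,-3 \right)} \right)},1 \right)} \left(-42\right) = \left(-1\right) 33 \cdot 1 \left(-5\right) \left(-42\right) = \left(-33\right) \left(-5\right) \left(-42\right) = 165 \left(-42\right) = -6930$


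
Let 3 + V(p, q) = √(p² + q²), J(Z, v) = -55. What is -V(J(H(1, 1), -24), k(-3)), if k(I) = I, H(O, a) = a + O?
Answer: 3 - √3034 ≈ -52.082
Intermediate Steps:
H(O, a) = O + a
V(p, q) = -3 + √(p² + q²)
-V(J(H(1, 1), -24), k(-3)) = -(-3 + √((-55)² + (-3)²)) = -(-3 + √(3025 + 9)) = -(-3 + √3034) = 3 - √3034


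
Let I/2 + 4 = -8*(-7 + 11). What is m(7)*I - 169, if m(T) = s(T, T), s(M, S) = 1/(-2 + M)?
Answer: -917/5 ≈ -183.40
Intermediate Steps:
m(T) = 1/(-2 + T)
I = -72 (I = -8 + 2*(-8*(-7 + 11)) = -8 + 2*(-8*4) = -8 + 2*(-32) = -8 - 64 = -72)
m(7)*I - 169 = -72/(-2 + 7) - 169 = -72/5 - 169 = -917/5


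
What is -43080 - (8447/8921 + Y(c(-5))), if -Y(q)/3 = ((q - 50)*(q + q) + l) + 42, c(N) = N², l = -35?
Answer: -417591536/8921 ≈ -46810.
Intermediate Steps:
Y(q) = -21 - 6*q*(-50 + q) (Y(q) = -3*(((q - 50)*(q + q) - 35) + 42) = -3*(((-50 + q)*(2*q) - 35) + 42) = -3*((2*q*(-50 + q) - 35) + 42) = -3*((-35 + 2*q*(-50 + q)) + 42) = -3*(7 + 2*q*(-50 + q)) = -21 - 6*q*(-50 + q))
-43080 - (8447/8921 + Y(c(-5))) = -43080 - (8447/8921 + (-21 - 6*((-5)²)² + 300*(-5)²)) = -43080 - (8447*(1/8921) + (-21 - 6*25² + 300*25)) = -43080 - (8447/8921 + (-21 - 6*625 + 7500)) = -43080 - (8447/8921 + (-21 - 3750 + 7500)) = -43080 - (8447/8921 + 3729) = -43080 - 1*33274856/8921 = -43080 - 33274856/8921 = -417591536/8921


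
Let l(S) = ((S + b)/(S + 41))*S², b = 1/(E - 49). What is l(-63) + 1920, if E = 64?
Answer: 730056/55 ≈ 13274.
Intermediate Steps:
b = 1/15 (b = 1/(64 - 49) = 1/15 ≈ 0.066667)
l(S) = S²*(1/15 + S)/(41 + S) (l(S) = ((S + 1/15)/(S + 41))*S² = ((1/15 + S)/(41 + S))*S² = S²*(1/15 + S)/(41 + S))
l(-63) + 1920 = (-63)²*(1/15 - 63)/(41 - 63) + 1920 = 3969*(-944/15)/(-22) + 1920 = 3969*(-1/22)*(-944/15) + 1920 = 624456/55 + 1920 = 730056/55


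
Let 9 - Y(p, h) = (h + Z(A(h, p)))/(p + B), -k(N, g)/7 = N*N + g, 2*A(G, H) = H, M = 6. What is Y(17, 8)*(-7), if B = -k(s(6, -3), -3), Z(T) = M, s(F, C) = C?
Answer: -3619/59 ≈ -61.339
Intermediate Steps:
A(G, H) = H/2
k(N, g) = -7*g - 7*N² (k(N, g) = -7*(N*N + g) = -7*(N² + g) = -7*(g + N²) = -7*g - 7*N²)
Z(T) = 6
B = 42 (B = -(-7*(-3) - 7*(-3)²) = -(21 - 7*9) = -(21 - 63) = -1*(-42) = 42)
Y(p, h) = 9 - (6 + h)/(42 + p) (Y(p, h) = 9 - (h + 6)/(p + 42) = 9 - (6 + h)/(42 + p))
Y(17, 8)*(-7) = ((372 - 1*8 + 9*17)/(42 + 17))*(-7) = ((372 - 8 + 153)/59)*(-7) = ((1/59)*517)*(-7) = (517/59)*(-7) = -3619/59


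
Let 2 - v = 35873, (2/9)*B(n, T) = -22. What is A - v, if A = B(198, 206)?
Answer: 35772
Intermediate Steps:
B(n, T) = -99 (B(n, T) = (9/2)*(-22) = -99)
v = -35871 (v = 2 - 1*35873 = 2 - 35873 = -35871)
A = -99
A - v = -99 - 1*(-35871) = -99 + 35871 = 35772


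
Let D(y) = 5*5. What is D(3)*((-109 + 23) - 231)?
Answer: -7925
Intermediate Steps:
D(y) = 25
D(3)*((-109 + 23) - 231) = 25*((-109 + 23) - 231) = 25*(-86 - 231) = 25*(-317) = -7925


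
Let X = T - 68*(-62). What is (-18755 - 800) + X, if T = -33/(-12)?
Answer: -61345/4 ≈ -15336.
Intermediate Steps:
T = 11/4 (T = -33*(-1/12) = 11/4 ≈ 2.7500)
X = 16875/4 (X = 11/4 - 68*(-62) = 11/4 + 4216 = 16875/4 ≈ 4218.8)
(-18755 - 800) + X = (-18755 - 800) + 16875/4 = -19555 + 16875/4 = -61345/4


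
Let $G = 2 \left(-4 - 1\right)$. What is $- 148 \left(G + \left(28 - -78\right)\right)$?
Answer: $-14208$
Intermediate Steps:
$G = -10$ ($G = 2 \left(-5\right) = -10$)
$- 148 \left(G + \left(28 - -78\right)\right) = - 148 \left(-10 + \left(28 - -78\right)\right) = - 148 \left(-10 + \left(28 + 78\right)\right) = - 148 \left(-10 + 106\right) = \left(-148\right) 96 = -14208$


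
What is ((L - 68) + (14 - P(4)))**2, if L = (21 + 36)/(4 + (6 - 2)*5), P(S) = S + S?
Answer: 227529/64 ≈ 3555.1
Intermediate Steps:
P(S) = 2*S
L = 19/8 (L = 57/(4 + 4*5) = 57/(4 + 20) = 57/24 = 57*(1/24) = 19/8 ≈ 2.3750)
((L - 68) + (14 - P(4)))**2 = ((19/8 - 68) + (14 - 2*4))**2 = (-525/8 + (14 - 1*8))**2 = (-525/8 + (14 - 8))**2 = (-525/8 + 6)**2 = (-477/8)**2 = 227529/64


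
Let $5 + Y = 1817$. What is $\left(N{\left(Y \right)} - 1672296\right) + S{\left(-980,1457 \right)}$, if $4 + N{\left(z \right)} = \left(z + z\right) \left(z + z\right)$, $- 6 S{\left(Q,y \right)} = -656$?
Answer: $\frac{34383556}{3} \approx 1.1461 \cdot 10^{7}$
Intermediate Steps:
$Y = 1812$ ($Y = -5 + 1817 = 1812$)
$S{\left(Q,y \right)} = \frac{328}{3}$ ($S{\left(Q,y \right)} = \left(- \frac{1}{6}\right) \left(-656\right) = \frac{328}{3}$)
$N{\left(z \right)} = -4 + 4 z^{2}$ ($N{\left(z \right)} = -4 + \left(z + z\right) \left(z + z\right) = -4 + 2 z 2 z = -4 + 4 z^{2}$)
$\left(N{\left(Y \right)} - 1672296\right) + S{\left(-980,1457 \right)} = \left(\left(-4 + 4 \cdot 1812^{2}\right) - 1672296\right) + \frac{328}{3} = \left(\left(-4 + 4 \cdot 3283344\right) - 1672296\right) + \frac{328}{3} = \left(\left(-4 + 13133376\right) - 1672296\right) + \frac{328}{3} = \left(13133372 - 1672296\right) + \frac{328}{3} = 11461076 + \frac{328}{3} = \frac{34383556}{3}$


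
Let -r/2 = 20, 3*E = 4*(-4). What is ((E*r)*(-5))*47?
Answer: -150400/3 ≈ -50133.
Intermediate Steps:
E = -16/3 (E = (4*(-4))/3 = (1/3)*(-16) = -16/3 ≈ -5.3333)
r = -40 (r = -2*20 = -40)
((E*r)*(-5))*47 = (-16/3*(-40)*(-5))*47 = ((640/3)*(-5))*47 = -3200/3*47 = -150400/3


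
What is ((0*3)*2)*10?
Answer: 0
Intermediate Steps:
((0*3)*2)*10 = (0*2)*10 = 0*10 = 0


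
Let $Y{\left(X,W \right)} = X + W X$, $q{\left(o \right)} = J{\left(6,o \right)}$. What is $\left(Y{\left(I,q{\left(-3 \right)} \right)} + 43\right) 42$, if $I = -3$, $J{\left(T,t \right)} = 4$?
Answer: $1176$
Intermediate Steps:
$q{\left(o \right)} = 4$
$\left(Y{\left(I,q{\left(-3 \right)} \right)} + 43\right) 42 = \left(- 3 \left(1 + 4\right) + 43\right) 42 = \left(\left(-3\right) 5 + 43\right) 42 = \left(-15 + 43\right) 42 = 28 \cdot 42 = 1176$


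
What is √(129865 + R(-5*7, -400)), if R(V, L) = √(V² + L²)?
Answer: √(129865 + 5*√6449) ≈ 360.92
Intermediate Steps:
R(V, L) = √(L² + V²)
√(129865 + R(-5*7, -400)) = √(129865 + √((-400)² + (-5*7)²)) = √(129865 + √(160000 + (-35)²)) = √(129865 + √(160000 + 1225)) = √(129865 + √161225) = √(129865 + 5*√6449)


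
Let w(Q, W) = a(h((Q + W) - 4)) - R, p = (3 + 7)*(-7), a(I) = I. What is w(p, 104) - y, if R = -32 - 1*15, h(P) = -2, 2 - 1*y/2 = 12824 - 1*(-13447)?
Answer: 52583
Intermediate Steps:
y = -52538 (y = 4 - 2*(12824 - 1*(-13447)) = 4 - 2*(12824 + 13447) = 4 - 2*26271 = 4 - 52542 = -52538)
p = -70 (p = 10*(-7) = -70)
R = -47 (R = -32 - 15 = -47)
w(Q, W) = 45 (w(Q, W) = -2 - 1*(-47) = -2 + 47 = 45)
w(p, 104) - y = 45 - 1*(-52538) = 45 + 52538 = 52583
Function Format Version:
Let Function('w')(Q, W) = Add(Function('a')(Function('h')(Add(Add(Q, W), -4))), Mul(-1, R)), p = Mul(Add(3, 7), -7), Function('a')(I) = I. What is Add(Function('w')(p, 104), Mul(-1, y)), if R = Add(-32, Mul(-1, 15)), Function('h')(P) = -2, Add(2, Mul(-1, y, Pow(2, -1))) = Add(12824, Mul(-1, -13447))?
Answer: 52583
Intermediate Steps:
y = -52538 (y = Add(4, Mul(-2, Add(12824, Mul(-1, -13447)))) = Add(4, Mul(-2, Add(12824, 13447))) = Add(4, Mul(-2, 26271)) = Add(4, -52542) = -52538)
p = -70 (p = Mul(10, -7) = -70)
R = -47 (R = Add(-32, -15) = -47)
Function('w')(Q, W) = 45 (Function('w')(Q, W) = Add(-2, Mul(-1, -47)) = Add(-2, 47) = 45)
Add(Function('w')(p, 104), Mul(-1, y)) = Add(45, Mul(-1, -52538)) = Add(45, 52538) = 52583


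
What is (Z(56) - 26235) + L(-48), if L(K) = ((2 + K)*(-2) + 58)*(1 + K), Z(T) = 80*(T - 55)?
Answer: -33205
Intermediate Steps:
Z(T) = -4400 + 80*T (Z(T) = 80*(-55 + T) = -4400 + 80*T)
L(K) = (1 + K)*(54 - 2*K) (L(K) = ((-4 - 2*K) + 58)*(1 + K) = (54 - 2*K)*(1 + K) = (1 + K)*(54 - 2*K))
(Z(56) - 26235) + L(-48) = ((-4400 + 80*56) - 26235) + (54 - 2*(-48)**2 + 52*(-48)) = ((-4400 + 4480) - 26235) + (54 - 2*2304 - 2496) = (80 - 26235) + (54 - 4608 - 2496) = -26155 - 7050 = -33205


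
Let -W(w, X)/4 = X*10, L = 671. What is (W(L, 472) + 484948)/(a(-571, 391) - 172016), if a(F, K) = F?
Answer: -155356/57529 ≈ -2.7005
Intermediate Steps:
W(w, X) = -40*X (W(w, X) = -4*X*10 = -40*X)
(W(L, 472) + 484948)/(a(-571, 391) - 172016) = (-40*472 + 484948)/(-571 - 172016) = (-18880 + 484948)/(-172587) = 466068*(-1/172587) = -155356/57529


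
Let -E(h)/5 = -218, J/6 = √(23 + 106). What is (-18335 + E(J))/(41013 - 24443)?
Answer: -3449/3314 ≈ -1.0407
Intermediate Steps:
J = 6*√129 (J = 6*√(23 + 106) = 6*√129 ≈ 68.147)
E(h) = 1090 (E(h) = -5*(-218) = 1090)
(-18335 + E(J))/(41013 - 24443) = (-18335 + 1090)/(41013 - 24443) = -17245/16570 = -17245*1/16570 = -3449/3314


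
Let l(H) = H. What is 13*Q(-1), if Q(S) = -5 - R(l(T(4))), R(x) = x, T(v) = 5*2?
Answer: -195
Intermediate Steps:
T(v) = 10
Q(S) = -15 (Q(S) = -5 - 1*10 = -5 - 10 = -15)
13*Q(-1) = 13*(-15) = -195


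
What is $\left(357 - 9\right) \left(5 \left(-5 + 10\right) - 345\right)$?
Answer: $-111360$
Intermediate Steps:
$\left(357 - 9\right) \left(5 \left(-5 + 10\right) - 345\right) = 348 \left(5 \cdot 5 - 345\right) = 348 \left(25 - 345\right) = 348 \left(-320\right) = -111360$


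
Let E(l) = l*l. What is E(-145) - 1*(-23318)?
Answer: 44343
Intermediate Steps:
E(l) = l²
E(-145) - 1*(-23318) = (-145)² - 1*(-23318) = 21025 + 23318 = 44343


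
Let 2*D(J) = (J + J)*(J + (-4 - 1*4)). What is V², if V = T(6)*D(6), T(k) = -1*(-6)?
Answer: 5184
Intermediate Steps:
T(k) = 6
D(J) = J*(-8 + J) (D(J) = ((J + J)*(J + (-4 - 1*4)))/2 = ((2*J)*(J + (-4 - 4)))/2 = ((2*J)*(J - 8))/2 = ((2*J)*(-8 + J))/2 = (2*J*(-8 + J))/2 = J*(-8 + J))
V = -72 (V = 6*(6*(-8 + 6)) = 6*(6*(-2)) = 6*(-12) = -72)
V² = (-72)² = 5184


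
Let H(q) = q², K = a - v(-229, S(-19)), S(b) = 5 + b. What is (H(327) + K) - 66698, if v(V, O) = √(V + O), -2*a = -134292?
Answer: 107377 - 9*I*√3 ≈ 1.0738e+5 - 15.588*I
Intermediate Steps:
a = 67146 (a = -½*(-134292) = 67146)
v(V, O) = √(O + V)
K = 67146 - 9*I*√3 (K = 67146 - √((5 - 19) - 229) = 67146 - √(-14 - 229) = 67146 - √(-243) = 67146 - 9*I*√3 ≈ 67146.0 - 15.588*I)
(H(327) + K) - 66698 = (327² + (67146 - 9*I*√3)) - 66698 = (106929 + (67146 - 9*I*√3)) - 66698 = (174075 - 9*I*√3) - 66698 = 107377 - 9*I*√3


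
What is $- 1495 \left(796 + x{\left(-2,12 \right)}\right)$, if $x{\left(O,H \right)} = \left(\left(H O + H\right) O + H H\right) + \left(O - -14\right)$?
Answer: $-1459120$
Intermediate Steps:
$x{\left(O,H \right)} = 14 + O + H^{2} + O \left(H + H O\right)$ ($x{\left(O,H \right)} = \left(\left(H + H O\right) O + H^{2}\right) + \left(O + 14\right) = \left(O \left(H + H O\right) + H^{2}\right) + \left(14 + O\right) = \left(H^{2} + O \left(H + H O\right)\right) + \left(14 + O\right) = 14 + O + H^{2} + O \left(H + H O\right)$)
$- 1495 \left(796 + x{\left(-2,12 \right)}\right) = - 1495 \left(796 + \left(14 - 2 + 12^{2} + 12 \left(-2\right) + 12 \left(-2\right)^{2}\right)\right) = - 1495 \left(796 + \left(14 - 2 + 144 - 24 + 12 \cdot 4\right)\right) = - 1495 \left(796 + \left(14 - 2 + 144 - 24 + 48\right)\right) = - 1495 \left(796 + 180\right) = \left(-1495\right) 976 = -1459120$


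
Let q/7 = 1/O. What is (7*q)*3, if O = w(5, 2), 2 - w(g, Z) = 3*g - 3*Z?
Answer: -21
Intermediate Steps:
w(g, Z) = 2 - 3*g + 3*Z (w(g, Z) = 2 - (3*g - 3*Z) = 2 - (-3*Z + 3*g) = 2 + (-3*g + 3*Z) = 2 - 3*g + 3*Z)
O = -7 (O = 2 - 3*5 + 3*2 = 2 - 15 + 6 = -7)
q = -1 (q = 7/(-7) = 7*(-⅐) = -1)
(7*q)*3 = (7*(-1))*3 = -7*3 = -21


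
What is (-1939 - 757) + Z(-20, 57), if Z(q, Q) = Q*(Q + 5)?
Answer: 838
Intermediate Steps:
Z(q, Q) = Q*(5 + Q)
(-1939 - 757) + Z(-20, 57) = (-1939 - 757) + 57*(5 + 57) = -2696 + 57*62 = -2696 + 3534 = 838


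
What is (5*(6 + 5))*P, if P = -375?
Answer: -20625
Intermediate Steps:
(5*(6 + 5))*P = (5*(6 + 5))*(-375) = (5*11)*(-375) = 55*(-375) = -20625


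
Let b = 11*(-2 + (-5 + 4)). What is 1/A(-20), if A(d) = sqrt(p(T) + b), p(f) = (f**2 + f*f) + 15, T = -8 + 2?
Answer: sqrt(6)/18 ≈ 0.13608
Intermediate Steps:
T = -6
p(f) = 15 + 2*f**2 (p(f) = (f**2 + f**2) + 15 = 2*f**2 + 15 = 15 + 2*f**2)
b = -33 (b = 11*(-2 - 1) = 11*(-3) = -33)
A(d) = 3*sqrt(6) (A(d) = sqrt((15 + 2*(-6)**2) - 33) = sqrt((15 + 2*36) - 33) = sqrt((15 + 72) - 33) = sqrt(87 - 33) = sqrt(54) = 3*sqrt(6))
1/A(-20) = 1/(3*sqrt(6)) = sqrt(6)/18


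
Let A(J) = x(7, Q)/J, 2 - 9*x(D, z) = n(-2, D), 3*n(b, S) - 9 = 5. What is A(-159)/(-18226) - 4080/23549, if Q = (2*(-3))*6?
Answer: -159618298916/921286544841 ≈ -0.17326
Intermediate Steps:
n(b, S) = 14/3 (n(b, S) = 3 + (⅓)*5 = 3 + 5/3 = 14/3)
Q = -36 (Q = -6*6 = -36)
x(D, z) = -8/27 (x(D, z) = 2/9 - ⅑*14/3 = 2/9 - 14/27 = -8/27)
A(J) = -8/(27*J)
A(-159)/(-18226) - 4080/23549 = -8/27/(-159)/(-18226) - 4080/23549 = -8/27*(-1/159)*(-1/18226) - 4080*1/23549 = (8/4293)*(-1/18226) - 4080/23549 = -4/39122109 - 4080/23549 = -159618298916/921286544841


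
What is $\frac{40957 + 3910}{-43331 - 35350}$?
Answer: $- \frac{44867}{78681} \approx -0.57024$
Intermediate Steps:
$\frac{40957 + 3910}{-43331 - 35350} = \frac{44867}{-78681} = 44867 \left(- \frac{1}{78681}\right) = - \frac{44867}{78681}$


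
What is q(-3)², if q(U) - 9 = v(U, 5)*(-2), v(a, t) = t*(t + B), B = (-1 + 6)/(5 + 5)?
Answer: 2116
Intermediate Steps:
B = ½ (B = 5/10 = 5*(⅒) = ½ ≈ 0.50000)
v(a, t) = t*(½ + t) (v(a, t) = t*(t + ½) = t*(½ + t))
q(U) = -46 (q(U) = 9 + (5*(½ + 5))*(-2) = 9 + (5*(11/2))*(-2) = 9 + (55/2)*(-2) = 9 - 55 = -46)
q(-3)² = (-46)² = 2116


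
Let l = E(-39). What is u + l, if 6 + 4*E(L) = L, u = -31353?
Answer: -125457/4 ≈ -31364.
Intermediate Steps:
E(L) = -3/2 + L/4
l = -45/4 (l = -3/2 + (¼)*(-39) = -3/2 - 39/4 = -45/4 ≈ -11.250)
u + l = -31353 - 45/4 = -125457/4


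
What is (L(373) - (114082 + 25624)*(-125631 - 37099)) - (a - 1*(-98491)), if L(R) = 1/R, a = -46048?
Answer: 8479895741502/373 ≈ 2.2734e+10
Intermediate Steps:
(L(373) - (114082 + 25624)*(-125631 - 37099)) - (a - 1*(-98491)) = (1/373 - (114082 + 25624)*(-125631 - 37099)) - (-46048 - 1*(-98491)) = (1/373 - 139706*(-162730)) - (-46048 + 98491) = (1/373 - 1*(-22734357380)) - 1*52443 = (1/373 + 22734357380) - 52443 = 8479915302741/373 - 52443 = 8479895741502/373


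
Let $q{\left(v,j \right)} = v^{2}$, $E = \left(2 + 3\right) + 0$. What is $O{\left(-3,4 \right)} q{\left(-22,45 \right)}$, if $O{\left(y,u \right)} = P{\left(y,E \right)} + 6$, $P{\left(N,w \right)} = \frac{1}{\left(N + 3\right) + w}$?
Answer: $\frac{15004}{5} \approx 3000.8$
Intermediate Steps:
$E = 5$ ($E = 5 + 0 = 5$)
$P{\left(N,w \right)} = \frac{1}{3 + N + w}$ ($P{\left(N,w \right)} = \frac{1}{\left(3 + N\right) + w} = \frac{1}{3 + N + w}$)
$O{\left(y,u \right)} = 6 + \frac{1}{8 + y}$ ($O{\left(y,u \right)} = \frac{1}{3 + y + 5} + 6 = \frac{1}{8 + y} + 6 = 6 + \frac{1}{8 + y}$)
$O{\left(-3,4 \right)} q{\left(-22,45 \right)} = \frac{49 + 6 \left(-3\right)}{8 - 3} \left(-22\right)^{2} = \frac{49 - 18}{5} \cdot 484 = \frac{1}{5} \cdot 31 \cdot 484 = \frac{31}{5} \cdot 484 = \frac{15004}{5}$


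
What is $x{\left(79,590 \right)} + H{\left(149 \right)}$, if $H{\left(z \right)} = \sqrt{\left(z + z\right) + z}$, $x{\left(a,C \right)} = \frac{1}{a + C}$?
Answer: $\frac{1}{669} + \sqrt{447} \approx 21.144$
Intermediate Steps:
$x{\left(a,C \right)} = \frac{1}{C + a}$
$H{\left(z \right)} = \sqrt{3} \sqrt{z}$ ($H{\left(z \right)} = \sqrt{2 z + z} = \sqrt{3 z} = \sqrt{3} \sqrt{z}$)
$x{\left(79,590 \right)} + H{\left(149 \right)} = \frac{1}{590 + 79} + \sqrt{3} \sqrt{149} = \frac{1}{669} + \sqrt{447}$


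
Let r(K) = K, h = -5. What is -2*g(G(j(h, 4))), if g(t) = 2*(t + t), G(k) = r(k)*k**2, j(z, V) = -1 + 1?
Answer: 0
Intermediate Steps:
j(z, V) = 0
G(k) = k**3 (G(k) = k*k**2 = k**3)
g(t) = 4*t (g(t) = 2*(2*t) = 4*t)
-2*g(G(j(h, 4))) = -8*0**3 = -8*0 = -2*0 = 0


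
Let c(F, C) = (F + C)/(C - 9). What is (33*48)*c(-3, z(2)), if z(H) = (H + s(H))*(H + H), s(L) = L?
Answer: 20592/7 ≈ 2941.7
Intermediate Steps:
z(H) = 4*H**2 (z(H) = (H + H)*(H + H) = (2*H)*(2*H) = 4*H**2)
c(F, C) = (C + F)/(-9 + C)
(33*48)*c(-3, z(2)) = (33*48)*((4*2**2 - 3)/(-9 + 4*2**2)) = 1584*((4*4 - 3)/(-9 + 4*4)) = 1584*((16 - 3)/(-9 + 16)) = 1584*(13/7) = 20592/7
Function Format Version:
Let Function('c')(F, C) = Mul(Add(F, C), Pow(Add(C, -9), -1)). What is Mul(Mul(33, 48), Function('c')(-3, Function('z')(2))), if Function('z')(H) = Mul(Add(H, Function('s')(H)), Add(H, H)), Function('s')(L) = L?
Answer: Rational(20592, 7) ≈ 2941.7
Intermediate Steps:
Function('z')(H) = Mul(4, Pow(H, 2)) (Function('z')(H) = Mul(Add(H, H), Add(H, H)) = Mul(Mul(2, H), Mul(2, H)) = Mul(4, Pow(H, 2)))
Function('c')(F, C) = Mul(Pow(Add(-9, C), -1), Add(C, F)) (Function('c')(F, C) = Mul(Add(C, F), Pow(Add(-9, C), -1)) = Mul(Pow(Add(-9, C), -1), Add(C, F)))
Mul(Mul(33, 48), Function('c')(-3, Function('z')(2))) = Mul(Mul(33, 48), Mul(Pow(Add(-9, Mul(4, Pow(2, 2))), -1), Add(Mul(4, Pow(2, 2)), -3))) = Mul(1584, Mul(Pow(Add(-9, Mul(4, 4)), -1), Add(Mul(4, 4), -3))) = Mul(1584, Mul(Pow(Add(-9, 16), -1), Add(16, -3))) = Mul(1584, Mul(Pow(7, -1), 13)) = Mul(1584, Mul(Rational(1, 7), 13)) = Mul(1584, Rational(13, 7)) = Rational(20592, 7)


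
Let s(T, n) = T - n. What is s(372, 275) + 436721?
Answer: 436818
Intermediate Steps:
s(372, 275) + 436721 = (372 - 1*275) + 436721 = (372 - 275) + 436721 = 97 + 436721 = 436818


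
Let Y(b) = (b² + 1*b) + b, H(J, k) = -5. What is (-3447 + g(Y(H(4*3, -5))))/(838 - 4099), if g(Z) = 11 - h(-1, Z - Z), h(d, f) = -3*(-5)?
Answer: 3451/3261 ≈ 1.0583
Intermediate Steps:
Y(b) = b² + 2*b (Y(b) = (b² + b) + b = (b + b²) + b = b² + 2*b)
h(d, f) = 15
g(Z) = -4 (g(Z) = 11 - 1*15 = 11 - 15 = -4)
(-3447 + g(Y(H(4*3, -5))))/(838 - 4099) = (-3447 - 4)/(838 - 4099) = -3451/(-3261) = -3451*(-1/3261) = 3451/3261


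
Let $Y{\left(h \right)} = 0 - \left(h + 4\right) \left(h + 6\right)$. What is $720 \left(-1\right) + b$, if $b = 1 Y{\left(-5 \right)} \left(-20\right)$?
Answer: $-740$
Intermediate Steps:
$Y{\left(h \right)} = - \left(4 + h\right) \left(6 + h\right)$ ($Y{\left(h \right)} = 0 - \left(4 + h\right) \left(6 + h\right) = - \left(4 + h\right) \left(6 + h\right)$)
$b = -20$ ($b = 1 \left(-24 - \left(-5\right)^{2} - -50\right) \left(-20\right) = 1 \left(-24 - 25 + 50\right) \left(-20\right) = 1 \cdot 1 \left(-20\right) = 1 \left(-20\right) = -20$)
$720 \left(-1\right) + b = 720 \left(-1\right) - 20 = -720 - 20 = -740$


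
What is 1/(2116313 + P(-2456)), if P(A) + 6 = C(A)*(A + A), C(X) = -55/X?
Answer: 1/2116197 ≈ 4.7255e-7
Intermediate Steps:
P(A) = -116 (P(A) = -6 + (-55/A)*(A + A) = -6 + (-55/A)*(2*A) = -6 - 110 = -116)
1/(2116313 + P(-2456)) = 1/(2116313 - 116) = 1/2116197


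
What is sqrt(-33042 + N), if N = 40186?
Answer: 2*sqrt(1786) ≈ 84.522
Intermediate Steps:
sqrt(-33042 + N) = sqrt(-33042 + 40186) = sqrt(7144) = 2*sqrt(1786)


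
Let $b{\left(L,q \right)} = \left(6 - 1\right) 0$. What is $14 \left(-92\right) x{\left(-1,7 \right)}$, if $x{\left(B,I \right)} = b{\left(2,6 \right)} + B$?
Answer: $1288$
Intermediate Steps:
$b{\left(L,q \right)} = 0$ ($b{\left(L,q \right)} = 5 \cdot 0 = 0$)
$x{\left(B,I \right)} = B$ ($x{\left(B,I \right)} = 0 + B = B$)
$14 \left(-92\right) x{\left(-1,7 \right)} = 14 \left(-92\right) \left(-1\right) = \left(-1288\right) \left(-1\right) = 1288$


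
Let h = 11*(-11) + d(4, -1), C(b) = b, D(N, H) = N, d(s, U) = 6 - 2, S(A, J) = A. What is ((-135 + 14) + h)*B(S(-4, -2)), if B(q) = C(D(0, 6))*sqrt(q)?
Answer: 0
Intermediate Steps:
d(s, U) = 4
B(q) = 0 (B(q) = 0*sqrt(q) = 0)
h = -117 (h = 11*(-11) + 4 = -121 + 4 = -117)
((-135 + 14) + h)*B(S(-4, -2)) = ((-135 + 14) - 117)*0 = (-121 - 117)*0 = -238*0 = 0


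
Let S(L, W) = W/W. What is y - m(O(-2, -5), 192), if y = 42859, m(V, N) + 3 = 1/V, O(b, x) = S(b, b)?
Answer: 42861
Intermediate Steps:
S(L, W) = 1
O(b, x) = 1
m(V, N) = -3 + 1/V
y - m(O(-2, -5), 192) = 42859 - (-3 + 1/1) = 42859 - (-3 + 1) = 42859 - 1*(-2) = 42859 + 2 = 42861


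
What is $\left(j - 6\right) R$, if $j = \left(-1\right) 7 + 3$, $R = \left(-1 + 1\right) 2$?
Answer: $0$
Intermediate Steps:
$R = 0$ ($R = 0 \cdot 2 = 0$)
$j = -4$ ($j = -7 + 3 = -4$)
$\left(j - 6\right) R = \left(-4 - 6\right) 0 = \left(-10\right) 0 = 0$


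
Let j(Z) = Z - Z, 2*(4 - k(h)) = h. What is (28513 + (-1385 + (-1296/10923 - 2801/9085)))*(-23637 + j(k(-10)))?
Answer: -21210402366551403/33078485 ≈ -6.4121e+8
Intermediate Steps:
k(h) = 4 - h/2
j(Z) = 0
(28513 + (-1385 + (-1296/10923 - 2801/9085)))*(-23637 + j(k(-10))) = (28513 + (-1385 + (-1296/10923 - 2801/9085)))*(-23637 + 0) = (28513 + (-1385 + (-1296*1/10923 - 2801*1/9085)))*(-23637) = (28513 + (-1385 + (-432/3641 - 2801/9085)))*(-23637) = (28513 + (-1385 - 14123161/33078485))*(-23637) = (28513 - 45827824886/33078485)*(-23637) = (897339017919/33078485)*(-23637) = -21210402366551403/33078485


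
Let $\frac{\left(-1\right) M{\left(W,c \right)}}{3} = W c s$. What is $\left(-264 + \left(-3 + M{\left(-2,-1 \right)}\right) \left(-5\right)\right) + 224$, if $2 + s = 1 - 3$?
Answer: $-145$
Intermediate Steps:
$s = -4$ ($s = -2 + \left(1 - 3\right) = -2 - 2 = -4$)
$M{\left(W,c \right)} = 12 W c$ ($M{\left(W,c \right)} = - 3 W c \left(-4\right) = - 3 \left(- 4 W c\right) = 12 W c$)
$\left(-264 + \left(-3 + M{\left(-2,-1 \right)}\right) \left(-5\right)\right) + 224 = \left(-264 + \left(-3 + 12 \left(-2\right) \left(-1\right)\right) \left(-5\right)\right) + 224 = \left(-264 + \left(-3 + 24\right) \left(-5\right)\right) + 224 = \left(-264 + 21 \left(-5\right)\right) + 224 = \left(-264 - 105\right) + 224 = -369 + 224 = -145$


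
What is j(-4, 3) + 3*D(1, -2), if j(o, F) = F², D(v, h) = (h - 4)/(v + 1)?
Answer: 0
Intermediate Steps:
D(v, h) = (-4 + h)/(1 + v)
j(-4, 3) + 3*D(1, -2) = 3² + 3*((-4 - 2)/(1 + 1)) = 9 + 3*(-6/2) = 9 + 3*((½)*(-6)) = 9 + 3*(-3) = 9 - 9 = 0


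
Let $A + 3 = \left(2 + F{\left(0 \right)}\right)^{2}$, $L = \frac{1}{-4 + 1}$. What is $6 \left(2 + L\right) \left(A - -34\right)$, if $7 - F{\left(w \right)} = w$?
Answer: $1120$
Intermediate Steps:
$F{\left(w \right)} = 7 - w$
$L = - \frac{1}{3}$ ($L = \frac{1}{-3} = - \frac{1}{3} \approx -0.33333$)
$A = 78$ ($A = -3 + \left(2 + \left(7 - 0\right)\right)^{2} = -3 + \left(2 + \left(7 + 0\right)\right)^{2} = -3 + \left(2 + 7\right)^{2} = -3 + 9^{2} = -3 + 81 = 78$)
$6 \left(2 + L\right) \left(A - -34\right) = 6 \left(2 - \frac{1}{3}\right) \left(78 - -34\right) = 6 \cdot \frac{5}{3} \left(78 + 34\right) = 10 \cdot 112 = 1120$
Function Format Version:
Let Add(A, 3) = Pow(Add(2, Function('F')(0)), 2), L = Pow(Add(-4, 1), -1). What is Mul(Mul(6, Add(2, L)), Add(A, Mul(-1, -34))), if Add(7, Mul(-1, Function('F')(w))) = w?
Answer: 1120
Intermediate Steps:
Function('F')(w) = Add(7, Mul(-1, w))
L = Rational(-1, 3) (L = Pow(-3, -1) = Rational(-1, 3) ≈ -0.33333)
A = 78 (A = Add(-3, Pow(Add(2, Add(7, Mul(-1, 0))), 2)) = Add(-3, Pow(Add(2, Add(7, 0)), 2)) = Add(-3, Pow(Add(2, 7), 2)) = Add(-3, Pow(9, 2)) = Add(-3, 81) = 78)
Mul(Mul(6, Add(2, L)), Add(A, Mul(-1, -34))) = Mul(Mul(6, Add(2, Rational(-1, 3))), Add(78, Mul(-1, -34))) = Mul(Mul(6, Rational(5, 3)), Add(78, 34)) = Mul(10, 112) = 1120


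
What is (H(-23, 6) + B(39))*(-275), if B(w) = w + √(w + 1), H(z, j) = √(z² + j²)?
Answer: -10725 - 550*√10 - 275*√565 ≈ -19001.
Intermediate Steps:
H(z, j) = √(j² + z²)
B(w) = w + √(1 + w)
(H(-23, 6) + B(39))*(-275) = (√(6² + (-23)²) + (39 + √(1 + 39)))*(-275) = (√(36 + 529) + (39 + √40))*(-275) = (√565 + (39 + 2*√10))*(-275) = (39 + √565 + 2*√10)*(-275) = -10725 - 550*√10 - 275*√565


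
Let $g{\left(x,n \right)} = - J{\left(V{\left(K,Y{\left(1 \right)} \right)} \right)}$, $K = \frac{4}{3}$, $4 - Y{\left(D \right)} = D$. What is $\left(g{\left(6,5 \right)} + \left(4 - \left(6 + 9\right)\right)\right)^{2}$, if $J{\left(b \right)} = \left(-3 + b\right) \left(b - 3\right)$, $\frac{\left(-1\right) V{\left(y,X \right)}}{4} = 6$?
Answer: $547600$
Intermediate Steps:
$Y{\left(D \right)} = 4 - D$
$K = \frac{4}{3}$ ($K = 4 \cdot \frac{1}{3} = \frac{4}{3} \approx 1.3333$)
$V{\left(y,X \right)} = -24$ ($V{\left(y,X \right)} = \left(-4\right) 6 = -24$)
$J{\left(b \right)} = \left(-3 + b\right)^{2}$ ($J{\left(b \right)} = \left(-3 + b\right) \left(-3 + b\right) = \left(-3 + b\right)^{2}$)
$g{\left(x,n \right)} = -729$ ($g{\left(x,n \right)} = - \left(-3 - 24\right)^{2} = - \left(-27\right)^{2} = \left(-1\right) 729 = -729$)
$\left(g{\left(6,5 \right)} + \left(4 - \left(6 + 9\right)\right)\right)^{2} = \left(-729 + \left(4 - \left(6 + 9\right)\right)\right)^{2} = \left(-729 + \left(4 - 15\right)\right)^{2} = \left(-729 - 11\right)^{2} = \left(-740\right)^{2} = 547600$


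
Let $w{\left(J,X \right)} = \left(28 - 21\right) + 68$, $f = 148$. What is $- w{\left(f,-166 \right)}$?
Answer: $-75$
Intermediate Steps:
$w{\left(J,X \right)} = 75$ ($w{\left(J,X \right)} = 7 + 68 = 75$)
$- w{\left(f,-166 \right)} = \left(-1\right) 75 = -75$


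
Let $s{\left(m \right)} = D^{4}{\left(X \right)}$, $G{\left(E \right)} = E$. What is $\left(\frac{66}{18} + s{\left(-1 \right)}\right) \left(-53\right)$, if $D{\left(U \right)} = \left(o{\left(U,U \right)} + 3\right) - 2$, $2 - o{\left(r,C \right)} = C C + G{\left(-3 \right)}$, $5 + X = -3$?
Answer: $- \frac{1799323447}{3} \approx -5.9977 \cdot 10^{8}$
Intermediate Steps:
$X = -8$ ($X = -5 - 3 = -8$)
$o{\left(r,C \right)} = 5 - C^{2}$ ($o{\left(r,C \right)} = 2 - \left(C C - 3\right) = 2 - \left(C^{2} - 3\right) = 2 - \left(-3 + C^{2}\right) = 5 - C^{2}$)
$D{\left(U \right)} = 6 - U^{2}$ ($D{\left(U \right)} = \left(\left(5 - U^{2}\right) + 3\right) - 2 = \left(8 - U^{2}\right) - 2 = 6 - U^{2}$)
$s{\left(m \right)} = 11316496$ ($s{\left(m \right)} = \left(6 - \left(-8\right)^{2}\right)^{4} = \left(6 - 64\right)^{4} = \left(-58\right)^{4} = 11316496$)
$\left(\frac{66}{18} + s{\left(-1 \right)}\right) \left(-53\right) = \left(\frac{66}{18} + 11316496\right) \left(-53\right) = \left(66 \cdot \frac{1}{18} + 11316496\right) \left(-53\right) = \left(\frac{11}{3} + 11316496\right) \left(-53\right) = \frac{33949499}{3} \left(-53\right) = - \frac{1799323447}{3}$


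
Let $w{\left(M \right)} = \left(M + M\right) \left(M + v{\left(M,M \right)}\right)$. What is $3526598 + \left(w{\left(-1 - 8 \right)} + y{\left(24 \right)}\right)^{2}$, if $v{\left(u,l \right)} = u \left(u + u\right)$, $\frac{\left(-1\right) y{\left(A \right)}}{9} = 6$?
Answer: $11411462$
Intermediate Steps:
$y{\left(A \right)} = -54$ ($y{\left(A \right)} = \left(-9\right) 6 = -54$)
$v{\left(u,l \right)} = 2 u^{2}$ ($v{\left(u,l \right)} = u 2 u = 2 u^{2}$)
$w{\left(M \right)} = 2 M \left(M + 2 M^{2}\right)$ ($w{\left(M \right)} = \left(M + M\right) \left(M + 2 M^{2}\right) = 2 M \left(M + 2 M^{2}\right)$)
$3526598 + \left(w{\left(-1 - 8 \right)} + y{\left(24 \right)}\right)^{2} = 3526598 + \left(\left(-1 - 8\right)^{2} \left(2 + 4 \left(-1 - 8\right)\right) - 54\right)^{2} = 3526598 + \left(\left(-9\right)^{2} \left(2 + 4 \left(-9\right)\right) - 54\right)^{2} = 3526598 + \left(81 \left(2 - 36\right) - 54\right)^{2} = 3526598 + \left(81 \left(-34\right) - 54\right)^{2} = 3526598 + \left(-2754 - 54\right)^{2} = 3526598 + \left(-2808\right)^{2} = 3526598 + 7884864 = 11411462$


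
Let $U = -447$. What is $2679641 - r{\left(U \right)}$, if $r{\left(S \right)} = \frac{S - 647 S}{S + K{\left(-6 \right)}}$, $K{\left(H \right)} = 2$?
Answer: $\frac{1192729007}{445} \approx 2.6803 \cdot 10^{6}$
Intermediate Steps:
$r{\left(S \right)} = - \frac{646 S}{2 + S}$ ($r{\left(S \right)} = \frac{S - 647 S}{S + 2} = \frac{\left(-646\right) S}{2 + S} = - \frac{646 S}{2 + S}$)
$2679641 - r{\left(U \right)} = 2679641 - \left(-646\right) \left(-447\right) \frac{1}{2 - 447} = 2679641 - \left(-646\right) \left(-447\right) \frac{1}{-445} = 2679641 - \left(-646\right) \left(-447\right) \left(- \frac{1}{445}\right) = 2679641 - - \frac{288762}{445} = 2679641 + \frac{288762}{445} = \frac{1192729007}{445}$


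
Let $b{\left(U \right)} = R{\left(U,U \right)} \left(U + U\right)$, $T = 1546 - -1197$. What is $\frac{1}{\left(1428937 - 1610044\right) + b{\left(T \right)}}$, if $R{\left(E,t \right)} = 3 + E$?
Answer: $\frac{1}{14883449} \approx 6.7189 \cdot 10^{-8}$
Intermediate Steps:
$T = 2743$ ($T = 1546 + 1197 = 2743$)
$b{\left(U \right)} = 2 U \left(3 + U\right)$ ($b{\left(U \right)} = \left(3 + U\right) \left(U + U\right) = \left(3 + U\right) 2 U = 2 U \left(3 + U\right)$)
$\frac{1}{\left(1428937 - 1610044\right) + b{\left(T \right)}} = \frac{1}{\left(1428937 - 1610044\right) + 2 \cdot 2743 \left(3 + 2743\right)} = \frac{1}{\left(1428937 - 1610044\right) + 2 \cdot 2743 \cdot 2746} = \frac{1}{-181107 + 15064556} = \frac{1}{14883449}$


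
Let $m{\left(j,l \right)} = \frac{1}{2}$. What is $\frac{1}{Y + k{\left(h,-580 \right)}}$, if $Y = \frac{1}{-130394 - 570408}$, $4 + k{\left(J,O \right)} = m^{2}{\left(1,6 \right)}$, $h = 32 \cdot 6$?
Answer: $- \frac{1401604}{5256017} \approx -0.26667$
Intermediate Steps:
$m{\left(j,l \right)} = \frac{1}{2}$
$h = 192$
$k{\left(J,O \right)} = - \frac{15}{4}$ ($k{\left(J,O \right)} = -4 + \left(\frac{1}{2}\right)^{2} = -4 + \frac{1}{4} = - \frac{15}{4}$)
$Y = - \frac{1}{700802}$ ($Y = \frac{1}{-700802} = - \frac{1}{700802} \approx -1.4269 \cdot 10^{-6}$)
$\frac{1}{Y + k{\left(h,-580 \right)}} = \frac{1}{- \frac{1}{700802} - \frac{15}{4}} = \frac{1}{- \frac{5256017}{1401604}} = - \frac{1401604}{5256017}$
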